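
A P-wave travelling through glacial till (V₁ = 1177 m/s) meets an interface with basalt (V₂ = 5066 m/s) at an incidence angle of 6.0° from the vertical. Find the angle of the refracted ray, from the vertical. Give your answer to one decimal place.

26.7°

Snell's law: sin θ₂ = (V₂/V₁)·sin θ₁ = (5066/1177)·sin 6.0° = 0.4499.
θ₂ = arcsin 0.4499 = 26.74° from the normal.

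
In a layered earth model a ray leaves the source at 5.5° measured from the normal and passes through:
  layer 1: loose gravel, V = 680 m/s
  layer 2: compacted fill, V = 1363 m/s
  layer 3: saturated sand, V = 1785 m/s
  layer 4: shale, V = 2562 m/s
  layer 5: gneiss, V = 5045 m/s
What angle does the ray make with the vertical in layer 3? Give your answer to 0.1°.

Snell's law across each interface conserves sin θ / V, so sin θ_3 = V_3·sin θ₁/V₁.
sin θ_3 = 1785 × sin 5.5° / 680 = 0.2516.
θ_3 = arcsin 0.2516 = 14.57°.

14.6°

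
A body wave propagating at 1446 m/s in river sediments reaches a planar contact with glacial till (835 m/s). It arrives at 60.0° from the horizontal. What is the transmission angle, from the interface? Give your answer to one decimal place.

73.2°

Angle from the normal: 90° − 60.0° = 30.0°.
Snell's law: sin θ₂ = (V₂/V₁)·sin θ₁ = (835/1446)·sin 30.0° = 0.2887.
θ₂ = sin⁻¹(0.2887) = 16.78° (from vertical).
From the interface: 90° − 16.78° = 73.22°.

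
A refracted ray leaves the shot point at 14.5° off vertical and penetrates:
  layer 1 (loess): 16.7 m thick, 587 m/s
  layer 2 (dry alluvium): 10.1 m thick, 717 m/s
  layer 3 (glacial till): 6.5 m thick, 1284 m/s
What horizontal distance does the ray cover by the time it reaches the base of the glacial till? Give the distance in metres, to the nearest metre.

12 m

Ray parameter p = sin 14.5° / 587 m/s = 4.2654e-04 s/m.
Layer 1: θ = 14.50°; offset = 16.7·tan 14.50° = 4.319 m.
Layer 2: sin θ = p·717 = 0.3058 → θ = 17.81°; offset = 10.1·tan 17.81° = 3.244 m.
Layer 3: sin θ = p·1284 = 0.5477 → θ = 33.21°; offset = 6.5·tan 33.21° = 4.255 m.
Total horizontal offset = 11.818 m.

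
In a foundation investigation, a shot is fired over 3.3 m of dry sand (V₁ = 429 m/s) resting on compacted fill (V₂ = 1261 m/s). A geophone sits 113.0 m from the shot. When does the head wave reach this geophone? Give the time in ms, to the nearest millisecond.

104 ms

t = x/V₂ + 2h·√(V₂²−V₁²)/(V₁V₂).
√(V₂²−V₁²) = √(1261²−429²) = 1185.8 m/s; delay term = 2·3.3·1185.8/(429·1261) = 0.01447 s.
t = 113.0/1261 + 0.01447 = 0.10408 s.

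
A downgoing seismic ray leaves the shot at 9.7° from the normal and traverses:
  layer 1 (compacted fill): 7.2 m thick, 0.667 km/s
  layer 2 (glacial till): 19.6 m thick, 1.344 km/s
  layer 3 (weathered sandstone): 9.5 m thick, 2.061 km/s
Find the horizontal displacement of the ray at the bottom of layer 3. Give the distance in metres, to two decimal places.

14.10 m

Ray parameter p = sin 9.7° / 0.667 km/s = 2.5261e-01 s/km.
Layer 1: θ = 9.70°; offset = 7.2·tan 9.70° = 1.2307 m.
Layer 2: sin θ = p·1.344 = 0.3395 → θ = 19.85°; offset = 19.6·tan 19.85° = 7.0745 m.
Layer 3: sin θ = p·2.061 = 0.5206 → θ = 31.37°; offset = 9.5·tan 31.37° = 5.7929 m.
Summing the layer offsets gives 14.0982 m.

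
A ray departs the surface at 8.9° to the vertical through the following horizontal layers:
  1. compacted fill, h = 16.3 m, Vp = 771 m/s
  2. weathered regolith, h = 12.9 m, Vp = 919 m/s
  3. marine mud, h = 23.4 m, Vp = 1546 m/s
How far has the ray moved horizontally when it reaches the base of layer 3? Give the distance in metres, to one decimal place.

12.6 m

Ray parameter p = sin 8.9° / 771 m/s = 2.0066e-04 s/m.
Layer 1: θ = 8.90°; offset = 16.3·tan 8.90° = 2.553 m.
Layer 2: sin θ = p·919 = 0.1844 → θ = 10.63°; offset = 12.9·tan 10.63° = 2.420 m.
Layer 3: sin θ = p·1546 = 0.3102 → θ = 18.07°; offset = 23.4·tan 18.07° = 7.636 m.
Total horizontal offset = 12.609 m.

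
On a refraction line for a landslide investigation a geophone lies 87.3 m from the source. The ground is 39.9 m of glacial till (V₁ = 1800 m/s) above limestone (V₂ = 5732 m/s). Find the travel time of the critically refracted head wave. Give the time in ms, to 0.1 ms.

57.3 ms

θ_c = arcsin(V₁/V₂) = arcsin(1800/5732) = 18.30°, cos θ_c = 0.9494.
Intercept time tᵢ = 2h cos θ_c / V₁ = 2·39.9·0.9494/1800 = 0.04209 s.
t = x/V₂ + tᵢ = 87.3/5732 + 0.04209 = 0.05732 s.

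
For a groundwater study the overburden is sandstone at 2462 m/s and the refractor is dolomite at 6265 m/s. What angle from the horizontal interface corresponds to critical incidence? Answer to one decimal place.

At critical incidence the refracted ray runs along the interface (θ₂ = 90°), so sin θ_c = V₁/V₂.
θ_c = arcsin(2462/6265) = arcsin 0.3930 = 23.14°.
Measured from the interface: 90° − 23.14° = 66.86°.

66.9°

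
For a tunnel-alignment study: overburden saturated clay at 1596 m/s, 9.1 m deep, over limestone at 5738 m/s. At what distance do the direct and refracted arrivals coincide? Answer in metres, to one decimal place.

24.2 m

x_cross = 2h·√((V₂+V₁)/(V₂−V₁)).
(V₂+V₁)/(V₂−V₁) = (5738+1596)/(5738−1596) = 1.7706; √ = 1.3307.
x_cross = 2·9.1·1.3307 = 24.22 m.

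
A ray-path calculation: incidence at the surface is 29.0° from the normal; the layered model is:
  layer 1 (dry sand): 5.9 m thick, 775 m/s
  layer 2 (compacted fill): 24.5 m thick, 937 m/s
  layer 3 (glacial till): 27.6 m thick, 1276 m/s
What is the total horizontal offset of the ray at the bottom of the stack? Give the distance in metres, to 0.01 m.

57.57 m

p = sin θ₁/V₁ = sin 29.0°/775 = 6.2556e-04 s/m is conserved through the stack.
Layer 1: θ = 29.00°; offset = 5.9·tan 29.00° = 3.2704 m.
Layer 2: sin θ = p·937 = 0.5862 → θ = 35.88°; offset = 24.5·tan 35.88° = 17.7248 m.
Layer 3: sin θ = p·1276 = 0.7982 → θ = 52.96°; offset = 27.6·tan 52.96° = 36.5733 m.
Σ offsets = 57.5686 m.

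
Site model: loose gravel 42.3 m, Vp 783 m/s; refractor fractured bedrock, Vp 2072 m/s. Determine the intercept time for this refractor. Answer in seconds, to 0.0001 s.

tᵢ = 2h·√(V₂²−V₁²)/(V₁V₂).
√(V₂²−V₁²) = √(2072²−783²) = 1918.4 m/s.
tᵢ = 2·42.3·1918.4/(783·2072) = 0.10003 s.

0.1000 s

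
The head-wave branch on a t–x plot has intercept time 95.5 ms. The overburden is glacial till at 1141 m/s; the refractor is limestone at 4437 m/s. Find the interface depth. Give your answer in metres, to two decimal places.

θ_c = arcsin(1141/4437) = 14.90°; cos θ_c = 0.9664.
tᵢ = 2h cos θ_c/V₁ ⇒ h = tᵢ·V₁/(2 cos θ_c) = 0.0955·1141/(2·0.9664) = 56.38 m.

56.38 m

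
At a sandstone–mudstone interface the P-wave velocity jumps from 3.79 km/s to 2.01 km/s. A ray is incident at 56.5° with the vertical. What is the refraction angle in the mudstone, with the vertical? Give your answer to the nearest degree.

26°

Snell's law: sin θ₂ = (V₂/V₁)·sin θ₁ = (2.01/3.79)·sin 56.5° = 0.4422.
θ₂ = arcsin 0.4422 = 26.25° from the normal.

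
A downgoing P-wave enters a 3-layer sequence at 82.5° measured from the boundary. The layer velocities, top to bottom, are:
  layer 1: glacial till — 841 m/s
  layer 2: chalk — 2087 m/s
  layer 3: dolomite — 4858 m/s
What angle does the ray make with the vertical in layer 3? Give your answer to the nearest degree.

49°

From the normal: θ₁ = 90° − 82.5° = 7.5°.
Ray parameter p = sin 7.5° / 841 = 1.5520e-04 s/m.
sin θ_3 = p·V_3 = 1.5520e-04 × 4858 = 0.7540.
θ_3 = 48.94° from the vertical.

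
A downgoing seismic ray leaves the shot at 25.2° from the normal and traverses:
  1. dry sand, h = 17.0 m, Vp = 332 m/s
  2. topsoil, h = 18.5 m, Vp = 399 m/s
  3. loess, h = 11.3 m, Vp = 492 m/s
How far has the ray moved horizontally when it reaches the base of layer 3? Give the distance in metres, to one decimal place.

28.2 m

Ray parameter p = sin 25.2° / 332 m/s = 1.2825e-03 s/m.
Layer 1: θ = 25.20°; offset = 17.0·tan 25.20° = 8.000 m.
Layer 2: sin θ = p·399 = 0.5117 → θ = 30.78°; offset = 18.5·tan 30.78° = 11.018 m.
Layer 3: sin θ = p·492 = 0.6310 → θ = 39.12°; offset = 11.3·tan 39.12° = 9.190 m.
Σ offsets = 28.208 m.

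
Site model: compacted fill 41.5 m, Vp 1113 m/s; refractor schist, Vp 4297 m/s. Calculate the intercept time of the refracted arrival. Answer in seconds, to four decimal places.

θ_c = arcsin(V₁/V₂) = arcsin(1113/4297) = 15.01°; cos θ_c = 0.9659.
tᵢ = 2h·cos θ_c / V₁ = 2·41.5·0.9659 / 1113 = 0.07203 s.

0.0720 s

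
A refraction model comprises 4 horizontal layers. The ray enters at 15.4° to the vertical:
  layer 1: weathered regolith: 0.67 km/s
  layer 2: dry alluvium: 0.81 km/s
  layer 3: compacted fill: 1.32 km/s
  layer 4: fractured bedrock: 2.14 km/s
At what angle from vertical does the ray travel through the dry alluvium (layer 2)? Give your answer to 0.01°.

Ray parameter p = sin 15.4° / 0.67 = 3.9635e-01 s/km.
sin θ_2 = p·V_2 = 3.9635e-01 × 0.81 = 0.3210.
θ_2 = 18.73° from the vertical.

18.73°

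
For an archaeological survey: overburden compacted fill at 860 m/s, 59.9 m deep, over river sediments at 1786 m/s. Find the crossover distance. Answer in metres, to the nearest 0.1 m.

x_cross = 2h·√((V₂+V₁)/(V₂−V₁)).
(V₂+V₁)/(V₂−V₁) = (1786+860)/(1786−860) = 2.8575; √ = 1.6904.
x_cross = 2·59.9·1.6904 = 202.51 m.

202.5 m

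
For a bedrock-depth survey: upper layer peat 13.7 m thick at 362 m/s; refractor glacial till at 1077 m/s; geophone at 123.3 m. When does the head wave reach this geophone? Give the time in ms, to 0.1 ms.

185.8 ms

t = x/V₂ + 2h·√(V₂²−V₁²)/(V₁V₂).
√(V₂²−V₁²) = √(1077²−362²) = 1014.3 m/s; delay term = 2·13.7·1014.3/(362·1077) = 0.07129 s.
t = 123.3/1077 + 0.07129 = 0.18577 s.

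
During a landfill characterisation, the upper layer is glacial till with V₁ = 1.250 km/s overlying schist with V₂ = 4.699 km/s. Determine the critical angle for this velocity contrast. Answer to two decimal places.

15.43°

At critical incidence the refracted ray runs along the interface (θ₂ = 90°), so sin θ_c = V₁/V₂.
θ_c = arcsin(1.250/4.699) = arcsin 0.2660 = 15.43°.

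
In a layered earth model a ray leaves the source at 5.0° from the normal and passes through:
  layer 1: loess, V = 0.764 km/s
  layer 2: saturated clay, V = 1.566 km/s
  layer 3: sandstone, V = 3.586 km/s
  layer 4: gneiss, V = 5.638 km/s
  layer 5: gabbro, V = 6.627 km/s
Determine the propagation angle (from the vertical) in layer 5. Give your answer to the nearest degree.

Snell's law across each interface conserves sin θ / V, so sin θ_5 = V_5·sin θ₁/V₁.
sin θ_5 = 6.627 × sin 5.0° / 0.764 = 0.7560.
θ_5 = 49.11° from the vertical.

49°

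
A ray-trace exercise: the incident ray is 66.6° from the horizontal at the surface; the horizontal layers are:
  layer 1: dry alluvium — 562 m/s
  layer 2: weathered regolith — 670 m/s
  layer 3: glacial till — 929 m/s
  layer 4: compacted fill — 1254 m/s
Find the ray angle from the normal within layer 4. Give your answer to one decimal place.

From the normal: θ₁ = 90° − 66.6° = 23.4°.
Ray parameter p = sin 23.4° / 562 = 7.0667e-04 s/m.
sin θ_4 = p·V_4 = 7.0667e-04 × 1254 = 0.8862.
θ_4 = 62.39° from the vertical.

62.4°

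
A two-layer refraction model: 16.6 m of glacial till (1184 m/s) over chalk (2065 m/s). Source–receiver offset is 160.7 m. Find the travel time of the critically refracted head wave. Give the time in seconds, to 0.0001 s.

θ_c = arcsin(V₁/V₂) = arcsin(1184/2065) = 34.99°, cos θ_c = 0.8193.
Intercept time tᵢ = 2h cos θ_c / V₁ = 2·16.6·0.8193/1184 = 0.02297 s.
t = x/V₂ + tᵢ = 160.7/2065 + 0.02297 = 0.10079 s.

0.1008 s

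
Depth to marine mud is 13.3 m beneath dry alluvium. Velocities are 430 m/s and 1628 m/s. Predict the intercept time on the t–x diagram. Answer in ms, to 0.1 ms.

59.7 ms

θ_c = arcsin(V₁/V₂) = arcsin(430/1628) = 15.32°; cos θ_c = 0.9645.
tᵢ = 2h·cos θ_c / V₁ = 2·13.3·0.9645 / 430 = 0.05966 s.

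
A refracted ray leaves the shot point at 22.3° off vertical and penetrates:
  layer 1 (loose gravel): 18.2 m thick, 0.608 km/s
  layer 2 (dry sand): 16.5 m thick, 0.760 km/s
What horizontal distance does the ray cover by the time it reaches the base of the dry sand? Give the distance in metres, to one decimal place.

Apply Snell's law at each interface; in layer i the horizontal offset is hᵢ·tan θᵢ.
Layer 1: θ = 22.30°; offset = 18.2·tan 22.30° = 7.464 m.
Layer 2: sin θ = 0.760·sin 22.3°/0.608 = 0.4743, θ = 28.32°; offset = 16.5·tan 28.32° = 8.890 m.
Σ offsets = 16.354 m.

16.4 m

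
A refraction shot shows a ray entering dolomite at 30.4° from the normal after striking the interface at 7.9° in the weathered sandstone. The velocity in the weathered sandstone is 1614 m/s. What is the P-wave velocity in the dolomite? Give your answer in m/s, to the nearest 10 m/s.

sin 7.9° = 0.1374; sin 30.4° = 0.5060.
V₂ = V₁·(sin θ₂/sin θ₁) = 1614·(0.5060/0.1374) = 5942.31 m/s.

5940 m/s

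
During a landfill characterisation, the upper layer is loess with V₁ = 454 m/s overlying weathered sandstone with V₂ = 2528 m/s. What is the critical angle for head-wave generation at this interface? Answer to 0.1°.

10.3°

At critical incidence the refracted ray runs along the interface (θ₂ = 90°), so sin θ_c = V₁/V₂.
θ_c = arcsin(454/2528) = arcsin 0.1796 = 10.35°.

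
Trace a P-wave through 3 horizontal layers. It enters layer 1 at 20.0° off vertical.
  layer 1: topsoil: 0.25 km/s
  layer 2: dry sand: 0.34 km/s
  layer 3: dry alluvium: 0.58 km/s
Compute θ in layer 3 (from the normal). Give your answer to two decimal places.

52.51°

Ray parameter p = sin 20.0° / 0.25 = 1.3681e+00 s/km.
sin θ_3 = p·V_3 = 1.3681e+00 × 0.58 = 0.7935.
θ_3 = arcsin 0.7935 = 52.51°.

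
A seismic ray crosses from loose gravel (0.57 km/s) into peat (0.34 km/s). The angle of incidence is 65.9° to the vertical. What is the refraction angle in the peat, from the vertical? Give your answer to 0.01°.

Snell's law: sin θ₂ = (V₂/V₁)·sin θ₁ = (0.34/0.57)·sin 65.9° = 0.5445.
θ₂ = sin⁻¹(0.5445) = 32.99° (from vertical).

32.99°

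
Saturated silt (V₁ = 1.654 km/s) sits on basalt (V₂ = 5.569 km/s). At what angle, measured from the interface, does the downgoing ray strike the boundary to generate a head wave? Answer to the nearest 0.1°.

Critical incidence: sin θ_c = V₁/V₂ = 1.654/5.569 = 0.2970.
θ_c = arcsin 0.2970 = 17.28°.
Measured from the interface: 90° − 17.28° = 72.72°.

72.7°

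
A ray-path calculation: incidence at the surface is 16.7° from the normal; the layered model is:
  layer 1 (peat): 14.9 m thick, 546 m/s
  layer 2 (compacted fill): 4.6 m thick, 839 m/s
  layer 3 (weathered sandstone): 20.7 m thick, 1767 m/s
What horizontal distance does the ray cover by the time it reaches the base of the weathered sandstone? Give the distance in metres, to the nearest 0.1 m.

59.1 m

Apply Snell's law at each interface; in layer i the horizontal offset is hᵢ·tan θᵢ.
Layer 1: θ = 16.70°; offset = 14.9·tan 16.70° = 4.470 m.
Layer 2: sin θ = 839·sin 16.7°/546 = 0.4416, θ = 26.20°; offset = 4.6·tan 26.20° = 2.264 m.
Layer 3: sin θ = 1767·sin 16.7°/546 = 0.9300, θ = 68.43°; offset = 20.7·tan 68.43° = 52.365 m.
Σ offsets = 59.099 m.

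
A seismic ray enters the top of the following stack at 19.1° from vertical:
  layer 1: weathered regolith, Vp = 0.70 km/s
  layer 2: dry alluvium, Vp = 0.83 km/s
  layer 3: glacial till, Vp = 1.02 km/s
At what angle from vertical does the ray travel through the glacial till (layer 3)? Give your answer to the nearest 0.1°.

Snell's law across each interface conserves sin θ / V, so sin θ_3 = V_3·sin θ₁/V₁.
sin θ_3 = 1.02 × sin 19.1° / 0.70 = 0.4768.
θ_3 = 28.48° from the vertical.

28.5°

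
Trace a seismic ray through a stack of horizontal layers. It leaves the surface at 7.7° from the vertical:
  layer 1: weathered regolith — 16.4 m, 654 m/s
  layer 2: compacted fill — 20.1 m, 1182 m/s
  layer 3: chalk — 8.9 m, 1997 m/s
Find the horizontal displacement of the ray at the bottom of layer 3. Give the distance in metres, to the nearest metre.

11 m

Apply Snell's law at each interface; in layer i the horizontal offset is hᵢ·tan θᵢ.
Layer 1: θ = 7.70°; offset = 16.4·tan 7.70° = 2.217 m.
Layer 2: sin θ = 1182·sin 7.7°/654 = 0.2422, θ = 14.01°; offset = 20.1·tan 14.01° = 5.017 m.
Layer 3: sin θ = 1997·sin 7.7°/654 = 0.4091, θ = 24.15°; offset = 8.9·tan 24.15° = 3.991 m.
Total horizontal offset = 11.225 m.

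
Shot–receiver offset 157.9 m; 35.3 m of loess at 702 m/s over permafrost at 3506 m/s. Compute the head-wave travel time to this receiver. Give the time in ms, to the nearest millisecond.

144 ms

θ_c = arcsin(V₁/V₂) = arcsin(702/3506) = 11.55°, cos θ_c = 0.9797.
Intercept time tᵢ = 2h cos θ_c / V₁ = 2·35.3·0.9797/702 = 0.09853 s.
t = x/V₂ + tᵢ = 157.9/3506 + 0.09853 = 0.14357 s.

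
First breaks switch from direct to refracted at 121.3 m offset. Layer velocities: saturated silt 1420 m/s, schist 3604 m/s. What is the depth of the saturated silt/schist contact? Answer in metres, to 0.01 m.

39.99 m

h = (x_cross/2)·√((V₂−V₁)/(V₂+V₁)).
(V₂−V₁)/(V₂+V₁) = (3604−1420)/(3604+1420) = 0.4347; √ = 0.6593.
h = (121.3/2)·0.6593 = 39.99 m.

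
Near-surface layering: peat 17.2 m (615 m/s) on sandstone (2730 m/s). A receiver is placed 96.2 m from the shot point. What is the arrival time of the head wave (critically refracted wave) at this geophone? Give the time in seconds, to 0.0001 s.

0.0897 s

t = x/V₂ + 2h·√(V₂²−V₁²)/(V₁V₂).
√(V₂²−V₁²) = √(2730²−615²) = 2659.8 m/s; delay term = 2·17.2·2659.8/(615·2730) = 0.05450 s.
t = 96.2/2730 + 0.05450 = 0.08974 s.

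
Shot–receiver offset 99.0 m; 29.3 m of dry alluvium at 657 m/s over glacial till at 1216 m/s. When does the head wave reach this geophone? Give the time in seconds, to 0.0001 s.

0.1565 s

t = x/V₂ + 2h·√(V₂²−V₁²)/(V₁V₂).
√(V₂²−V₁²) = √(1216²−657²) = 1023.2 m/s; delay term = 2·29.3·1023.2/(657·1216) = 0.07505 s.
t = 99.0/1216 + 0.07505 = 0.15647 s.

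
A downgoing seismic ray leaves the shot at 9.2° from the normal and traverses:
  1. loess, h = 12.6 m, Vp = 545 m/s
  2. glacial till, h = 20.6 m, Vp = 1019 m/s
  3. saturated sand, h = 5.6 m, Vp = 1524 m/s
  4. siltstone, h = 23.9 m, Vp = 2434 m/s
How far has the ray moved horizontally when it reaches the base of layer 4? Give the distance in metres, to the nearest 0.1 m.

35.7 m

Apply Snell's law at each interface; in layer i the horizontal offset is hᵢ·tan θᵢ.
Layer 1: θ = 9.20°; offset = 12.6·tan 9.20° = 2.041 m.
Layer 2: sin θ = 1019·sin 9.2°/545 = 0.2989, θ = 17.39°; offset = 20.6·tan 17.39° = 6.453 m.
Layer 3: sin θ = 1524·sin 9.2°/545 = 0.4471, θ = 26.56°; offset = 5.6·tan 26.56° = 2.799 m.
Layer 4: sin θ = 2434·sin 9.2°/545 = 0.7140, θ = 45.56°; offset = 23.9·tan 45.56° = 24.376 m.
Total horizontal offset = 35.668 m.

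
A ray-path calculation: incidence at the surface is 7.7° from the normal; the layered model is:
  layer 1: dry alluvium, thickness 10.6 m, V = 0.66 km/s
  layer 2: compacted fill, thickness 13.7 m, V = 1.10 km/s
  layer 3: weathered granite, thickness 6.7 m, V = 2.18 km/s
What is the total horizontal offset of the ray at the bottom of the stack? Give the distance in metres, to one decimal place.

Ray parameter p = sin 7.7° / 0.66 km/s = 2.0301e-01 s/km.
Layer 1: θ = 7.70°; offset = 10.6·tan 7.70° = 1.433 m.
Layer 2: sin θ = p·1.10 = 0.2233 → θ = 12.90°; offset = 13.7·tan 12.90° = 3.139 m.
Layer 3: sin θ = p·2.18 = 0.4426 → θ = 26.27°; offset = 6.7·tan 26.27° = 3.307 m.
Total horizontal offset = 7.878 m.

7.9 m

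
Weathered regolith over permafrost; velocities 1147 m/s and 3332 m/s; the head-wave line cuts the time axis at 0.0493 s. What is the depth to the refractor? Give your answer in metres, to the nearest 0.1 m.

30.1 m

θ_c = arcsin(1147/3332) = 20.14°; cos θ_c = 0.9389.
tᵢ = 2h cos θ_c/V₁ ⇒ h = tᵢ·V₁/(2 cos θ_c) = 0.0493·1147/(2·0.9389) = 30.11 m.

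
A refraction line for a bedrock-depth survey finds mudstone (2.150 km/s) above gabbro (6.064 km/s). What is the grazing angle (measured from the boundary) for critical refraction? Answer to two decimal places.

At critical incidence the refracted ray runs along the interface (θ₂ = 90°), so sin θ_c = V₁/V₂.
θ_c = arcsin(2.150/6.064) = arcsin 0.3546 = 20.77°.
Measured from the interface: 90° − 20.77° = 69.23°.

69.23°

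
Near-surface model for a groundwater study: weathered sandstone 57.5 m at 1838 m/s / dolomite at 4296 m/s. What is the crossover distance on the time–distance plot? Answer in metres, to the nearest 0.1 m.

x_cross = 2h·√((V₂+V₁)/(V₂−V₁)).
(V₂+V₁)/(V₂−V₁) = (4296+1838)/(4296−1838) = 2.4955; √ = 1.5797.
x_cross = 2·57.5·1.5797 = 181.67 m.

181.7 m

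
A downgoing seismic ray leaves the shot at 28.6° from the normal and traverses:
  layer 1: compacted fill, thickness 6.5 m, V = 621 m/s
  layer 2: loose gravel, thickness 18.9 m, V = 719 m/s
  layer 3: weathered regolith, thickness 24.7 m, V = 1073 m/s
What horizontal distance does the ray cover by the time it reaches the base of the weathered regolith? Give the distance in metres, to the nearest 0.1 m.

Apply Snell's law at each interface; in layer i the horizontal offset is hᵢ·tan θᵢ.
Layer 1: θ = 28.60°; offset = 6.5·tan 28.60° = 3.544 m.
Layer 2: sin θ = 719·sin 28.6°/621 = 0.5542, θ = 33.66°; offset = 18.9·tan 33.66° = 12.585 m.
Layer 3: sin θ = 1073·sin 28.6°/621 = 0.8271, θ = 55.80°; offset = 24.7·tan 55.80° = 36.349 m.
Σ offsets = 52.478 m.

52.5 m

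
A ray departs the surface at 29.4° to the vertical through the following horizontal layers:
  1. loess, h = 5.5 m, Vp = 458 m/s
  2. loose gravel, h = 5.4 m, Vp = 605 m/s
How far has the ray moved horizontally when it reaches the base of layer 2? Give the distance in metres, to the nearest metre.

Apply Snell's law at each interface; in layer i the horizontal offset is hᵢ·tan θᵢ.
Layer 1: θ = 29.40°; offset = 5.5·tan 29.40° = 3.099 m.
Layer 2: sin θ = 605·sin 29.4°/458 = 0.6485, θ = 40.43°; offset = 5.4·tan 40.43° = 4.600 m.
Σ offsets = 7.699 m.

8 m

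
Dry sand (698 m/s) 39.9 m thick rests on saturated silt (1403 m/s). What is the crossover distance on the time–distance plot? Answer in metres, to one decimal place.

θ_c = arcsin(698/1403) = 29.84°, so cos θ_c = 0.8675 and tᵢ = 2h cos θ_c/V₁ = 0.0992 s.
At crossover x/V₁ = x/V₂ + tᵢ ⇒ x = tᵢ/(1/V₁ − 1/V₂) = 0.09917/(1.4327e-03 − 7.1276e-04) = 137.76 m.

137.8 m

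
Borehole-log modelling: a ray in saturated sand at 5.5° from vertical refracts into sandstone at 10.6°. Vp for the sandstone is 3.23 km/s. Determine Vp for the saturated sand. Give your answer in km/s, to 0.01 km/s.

1.68 km/s

sin 5.5° = 0.0958; sin 10.6° = 0.1840.
V₁ = V₂·(sin θ₁/sin θ₂) = 3.23·(0.0958/0.1840) = 1.68 km/s.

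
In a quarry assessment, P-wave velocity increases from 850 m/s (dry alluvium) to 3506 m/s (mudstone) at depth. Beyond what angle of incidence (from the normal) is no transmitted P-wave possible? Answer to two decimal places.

Critical incidence: sin θ_c = V₁/V₂ = 850/3506 = 0.2424.
θ_c = arcsin 0.2424 = 14.03°.

14.03°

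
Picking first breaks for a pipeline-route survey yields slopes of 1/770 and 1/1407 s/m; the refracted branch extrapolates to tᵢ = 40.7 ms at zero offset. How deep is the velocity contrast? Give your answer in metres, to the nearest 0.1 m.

18.7 m

h = tᵢ·V₁·V₂ / (2·√(V₂²−V₁²)).
√(V₂²−V₁²) = √(1407² − 770²) = 1177.6 m/s.
h = 0.0407 s × 770 × 1407 / (2 × 1177.6) = 18.72 m.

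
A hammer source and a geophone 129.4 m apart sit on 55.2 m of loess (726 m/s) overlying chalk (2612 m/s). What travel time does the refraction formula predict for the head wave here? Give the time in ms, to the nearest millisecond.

t = x/V₂ + 2h·√(V₂²−V₁²)/(V₁V₂).
√(V₂²−V₁²) = √(2612²−726²) = 2509.1 m/s; delay term = 2·55.2·2509.1/(726·2612) = 0.14607 s.
t = 129.4/2612 + 0.14607 = 0.19561 s.

196 ms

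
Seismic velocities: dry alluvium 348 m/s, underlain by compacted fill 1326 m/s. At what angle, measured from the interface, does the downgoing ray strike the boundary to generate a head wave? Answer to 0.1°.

74.8°

Critical incidence: sin θ_c = V₁/V₂ = 348/1326 = 0.2624.
θ_c = arcsin 0.2624 = 15.22°.
Measured from the interface: 90° − 15.22° = 74.78°.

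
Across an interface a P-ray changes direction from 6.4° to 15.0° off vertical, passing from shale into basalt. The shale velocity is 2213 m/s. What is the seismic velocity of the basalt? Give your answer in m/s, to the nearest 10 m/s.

5140 m/s

Snell's law: sin 6.4°/V₁ = sin 15.0°/V₂.
V₂ = V₁·sin 15.0°/sin 6.4° = 2213 × 2.3219 = 5138.35 m/s.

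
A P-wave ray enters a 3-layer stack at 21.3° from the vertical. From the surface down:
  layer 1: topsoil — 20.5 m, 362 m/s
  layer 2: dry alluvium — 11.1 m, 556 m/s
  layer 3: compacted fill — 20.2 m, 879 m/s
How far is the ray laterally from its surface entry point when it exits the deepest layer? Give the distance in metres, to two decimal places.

53.27 m

Ray parameter p = sin 21.3° / 362 m/s = 1.0035e-03 s/m.
Layer 1: θ = 21.30°; offset = 20.5·tan 21.30° = 7.9926 m.
Layer 2: sin θ = p·556 = 0.5579 → θ = 33.91°; offset = 11.1·tan 33.91° = 7.4623 m.
Layer 3: sin θ = p·879 = 0.8820 → θ = 61.89°; offset = 20.2·tan 61.89° = 37.8141 m.
Σ offsets = 53.2690 m.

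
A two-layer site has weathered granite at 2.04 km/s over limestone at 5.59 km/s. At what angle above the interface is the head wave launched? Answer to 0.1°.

68.6°

At critical incidence the refracted ray runs along the interface (θ₂ = 90°), so sin θ_c = V₁/V₂.
θ_c = arcsin(2.04/5.59) = arcsin 0.3649 = 21.40°.
Measured from the interface: 90° − 21.40° = 68.60°.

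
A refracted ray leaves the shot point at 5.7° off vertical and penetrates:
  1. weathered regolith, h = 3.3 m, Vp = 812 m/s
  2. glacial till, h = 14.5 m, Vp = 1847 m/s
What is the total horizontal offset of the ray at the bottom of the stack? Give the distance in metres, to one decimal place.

Ray parameter p = sin 5.7° / 812 m/s = 1.2231e-04 s/m.
Layer 1: θ = 5.70°; offset = 3.3·tan 5.70° = 0.329 m.
Layer 2: sin θ = p·1847 = 0.2259 → θ = 13.06°; offset = 14.5·tan 13.06° = 3.363 m.
Summing the layer offsets gives 3.692 m.

3.7 m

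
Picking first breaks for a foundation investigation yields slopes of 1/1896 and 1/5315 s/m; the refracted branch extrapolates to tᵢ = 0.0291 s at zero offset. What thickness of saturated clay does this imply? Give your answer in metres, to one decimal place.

θ_c = arcsin(1896/5315) = 20.90°; cos θ_c = 0.9342.
tᵢ = 2h cos θ_c/V₁ ⇒ h = tᵢ·V₁/(2 cos θ_c) = 0.0291·1896/(2·0.9342) = 29.53 m.

29.5 m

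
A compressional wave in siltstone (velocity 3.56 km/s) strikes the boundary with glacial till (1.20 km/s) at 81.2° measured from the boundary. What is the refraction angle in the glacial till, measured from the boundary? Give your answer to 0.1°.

87.0°

Convert to the normal: θ₁ = 90° − 81.2° = 8.8°.
sin θ₁/V₁ = sin θ₂/V₂ ⇒ sin θ₂ = 1.20·sin 8.8°/3.56 = 1.20·0.1530/3.56 = 0.0516.
θ₂ = arcsin 0.0516 = 2.96° from the normal.
From the interface: 90° − 2.96° = 87.04°.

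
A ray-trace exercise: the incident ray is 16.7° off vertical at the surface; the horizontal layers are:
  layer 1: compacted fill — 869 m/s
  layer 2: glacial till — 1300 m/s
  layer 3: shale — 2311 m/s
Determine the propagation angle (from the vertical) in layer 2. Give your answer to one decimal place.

25.5°

Ray parameter p = sin 16.7° / 869 = 3.3068e-04 s/m.
sin θ_2 = p·V_2 = 3.3068e-04 × 1300 = 0.4299.
θ_2 = 25.46° from the vertical.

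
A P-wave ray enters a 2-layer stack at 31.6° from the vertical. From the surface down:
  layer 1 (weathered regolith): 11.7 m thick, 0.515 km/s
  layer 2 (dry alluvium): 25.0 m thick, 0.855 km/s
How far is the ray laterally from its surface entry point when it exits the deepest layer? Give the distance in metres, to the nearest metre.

51 m

Apply Snell's law at each interface; in layer i the horizontal offset is hᵢ·tan θᵢ.
Layer 1: θ = 31.60°; offset = 11.7·tan 31.60° = 7.198 m.
Layer 2: sin θ = 0.855·sin 31.6°/0.515 = 0.8699, θ = 60.45°; offset = 25.0·tan 60.45° = 44.096 m.
Σ offsets = 51.294 m.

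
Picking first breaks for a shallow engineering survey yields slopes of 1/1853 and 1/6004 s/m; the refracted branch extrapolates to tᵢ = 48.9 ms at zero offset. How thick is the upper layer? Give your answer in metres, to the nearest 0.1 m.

h = tᵢ·V₁·V₂ / (2·√(V₂²−V₁²)).
√(V₂²−V₁²) = √(6004² − 1853²) = 5710.9 m/s.
h = 0.0489 s × 1853 × 6004 / (2 × 5710.9) = 47.63 m.

47.6 m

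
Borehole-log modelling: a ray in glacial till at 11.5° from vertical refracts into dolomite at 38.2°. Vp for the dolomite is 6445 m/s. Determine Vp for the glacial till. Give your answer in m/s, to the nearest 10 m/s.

2080 m/s

sin 11.5° = 0.1994; sin 38.2° = 0.6184.
V₁ = V₂·(sin θ₁/sin θ₂) = 6445·(0.1994/0.6184) = 2077.80 m/s.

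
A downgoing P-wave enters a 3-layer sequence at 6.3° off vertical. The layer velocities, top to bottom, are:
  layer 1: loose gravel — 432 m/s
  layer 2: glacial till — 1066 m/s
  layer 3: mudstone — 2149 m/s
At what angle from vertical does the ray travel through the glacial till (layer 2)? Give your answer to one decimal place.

Snell's law across each interface conserves sin θ / V, so sin θ_2 = V_2·sin θ₁/V₁.
sin θ_2 = 1066 × sin 6.3° / 432 = 0.2708.
θ_2 = 15.71° from the vertical.

15.7°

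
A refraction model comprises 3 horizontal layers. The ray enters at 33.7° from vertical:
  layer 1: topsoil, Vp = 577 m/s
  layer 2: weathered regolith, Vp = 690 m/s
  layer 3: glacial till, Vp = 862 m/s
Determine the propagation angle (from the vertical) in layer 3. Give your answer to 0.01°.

55.99°

Ray parameter p = sin 33.7° / 577 = 9.6160e-04 s/m.
sin θ_3 = p·V_3 = 9.6160e-04 × 862 = 0.8289.
θ_3 = arcsin 0.8289 = 55.99°.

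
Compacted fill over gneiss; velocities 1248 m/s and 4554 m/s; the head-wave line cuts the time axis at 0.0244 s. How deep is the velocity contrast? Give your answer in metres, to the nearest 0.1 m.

h = tᵢ·V₁·V₂ / (2·√(V₂²−V₁²)).
√(V₂²−V₁²) = √(4554² − 1248²) = 4379.7 m/s.
h = 0.0244 s × 1248 × 4554 / (2 × 4379.7) = 15.83 m.

15.8 m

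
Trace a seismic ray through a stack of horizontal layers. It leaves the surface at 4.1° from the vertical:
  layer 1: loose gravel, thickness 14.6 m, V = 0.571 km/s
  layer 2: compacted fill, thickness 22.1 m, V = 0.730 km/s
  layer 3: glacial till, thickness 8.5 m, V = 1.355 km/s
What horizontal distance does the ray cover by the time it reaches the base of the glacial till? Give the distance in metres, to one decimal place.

Apply Snell's law at each interface; in layer i the horizontal offset is hᵢ·tan θᵢ.
Layer 1: θ = 4.10°; offset = 14.6·tan 4.10° = 1.047 m.
Layer 2: sin θ = 0.730·sin 4.1°/0.571 = 0.0914, θ = 5.24°; offset = 22.1·tan 5.24° = 2.029 m.
Layer 3: sin θ = 1.355·sin 4.1°/0.571 = 0.1697, θ = 9.77°; offset = 8.5·tan 9.77° = 1.463 m.
Σ offsets = 4.538 m.

4.5 m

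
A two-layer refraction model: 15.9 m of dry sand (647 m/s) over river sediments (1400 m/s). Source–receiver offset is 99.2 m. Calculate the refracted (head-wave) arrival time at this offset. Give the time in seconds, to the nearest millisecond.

0.114 s

t = x/V₂ + 2h·√(V₂²−V₁²)/(V₁V₂).
√(V₂²−V₁²) = √(1400²−647²) = 1241.5 m/s; delay term = 2·15.9·1241.5/(647·1400) = 0.04359 s.
t = 99.2/1400 + 0.04359 = 0.11444 s.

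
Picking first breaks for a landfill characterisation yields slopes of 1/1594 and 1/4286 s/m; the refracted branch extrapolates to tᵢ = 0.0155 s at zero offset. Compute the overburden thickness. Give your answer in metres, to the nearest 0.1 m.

h = tᵢ·V₁·V₂ / (2·√(V₂²−V₁²)).
√(V₂²−V₁²) = √(4286² − 1594²) = 3978.6 m/s.
h = 0.0155 s × 1594 × 4286 / (2 × 3978.6) = 13.31 m.

13.3 m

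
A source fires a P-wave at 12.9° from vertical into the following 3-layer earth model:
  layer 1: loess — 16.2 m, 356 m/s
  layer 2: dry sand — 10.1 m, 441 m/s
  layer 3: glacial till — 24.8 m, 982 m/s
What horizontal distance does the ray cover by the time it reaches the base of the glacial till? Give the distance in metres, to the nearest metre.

Ray parameter p = sin 12.9° / 356 m/s = 6.2711e-04 s/m.
Layer 1: θ = 12.90°; offset = 16.2·tan 12.90° = 3.710 m.
Layer 2: sin θ = p·441 = 0.2766 → θ = 16.05°; offset = 10.1·tan 16.05° = 2.907 m.
Layer 3: sin θ = p·982 = 0.6158 → θ = 38.01°; offset = 24.8·tan 38.01° = 19.384 m.
Summing the layer offsets gives 26.001 m.

26 m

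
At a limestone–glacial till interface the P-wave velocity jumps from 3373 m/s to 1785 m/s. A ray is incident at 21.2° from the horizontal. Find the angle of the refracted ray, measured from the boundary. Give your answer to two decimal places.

Convert to the normal: θ₁ = 90° − 21.2° = 68.8°.
sin θ₁/V₁ = sin θ₂/V₂ ⇒ sin θ₂ = 1785·sin 68.8°/3373 = 1785·0.9323/3373 = 0.4934.
θ₂ = arcsin 0.4934 = 29.56° from the normal.
From the interface: 90° − 29.56° = 60.44°.

60.44°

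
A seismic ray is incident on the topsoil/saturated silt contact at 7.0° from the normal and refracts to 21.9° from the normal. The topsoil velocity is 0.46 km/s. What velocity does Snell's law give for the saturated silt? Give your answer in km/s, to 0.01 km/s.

Snell's law: sin 7.0°/V₁ = sin 21.9°/V₂.
V₂ = V₁·sin 21.9°/sin 7.0° = 0.46 × 3.0606 = 1.41 km/s.

1.41 km/s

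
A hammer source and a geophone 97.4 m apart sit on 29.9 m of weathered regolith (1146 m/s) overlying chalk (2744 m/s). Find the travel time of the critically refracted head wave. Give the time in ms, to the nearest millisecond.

θ_c = arcsin(V₁/V₂) = arcsin(1146/2744) = 24.69°, cos θ_c = 0.9086.
Intercept time tᵢ = 2h cos θ_c / V₁ = 2·29.9·0.9086/1146 = 0.04741 s.
t = x/V₂ + tᵢ = 97.4/2744 + 0.04741 = 0.08291 s.

83 ms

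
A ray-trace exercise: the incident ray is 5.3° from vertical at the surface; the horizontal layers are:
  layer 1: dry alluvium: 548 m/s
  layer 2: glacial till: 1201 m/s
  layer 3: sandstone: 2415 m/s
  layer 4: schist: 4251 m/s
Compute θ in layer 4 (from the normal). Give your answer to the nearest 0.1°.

Snell's law across each interface conserves sin θ / V, so sin θ_4 = V_4·sin θ₁/V₁.
sin θ_4 = 4251 × sin 5.3° / 548 = 0.7165.
θ_4 = arcsin 0.7165 = 45.77°.

45.8°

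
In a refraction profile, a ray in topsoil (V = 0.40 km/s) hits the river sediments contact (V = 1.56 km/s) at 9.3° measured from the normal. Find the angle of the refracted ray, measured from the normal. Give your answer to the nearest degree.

39°

Snell's law: sin θ₂ = (V₂/V₁)·sin θ₁ = (1.56/0.40)·sin 9.3° = 0.6303.
θ₂ = arcsin 0.6303 = 39.07° from the normal.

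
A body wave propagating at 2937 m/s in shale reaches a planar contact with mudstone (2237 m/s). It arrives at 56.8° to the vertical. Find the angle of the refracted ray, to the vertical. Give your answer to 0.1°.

Snell's law: sin θ₂ = (V₂/V₁)·sin θ₁ = (2237/2937)·sin 56.8° = 0.6373.
θ₂ = arcsin 0.6373 = 39.59° from the normal.

39.6°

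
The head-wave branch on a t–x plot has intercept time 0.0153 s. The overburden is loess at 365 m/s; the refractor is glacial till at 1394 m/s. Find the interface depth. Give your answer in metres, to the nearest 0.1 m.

2.9 m

h = tᵢ·V₁·V₂ / (2·√(V₂²−V₁²)).
√(V₂²−V₁²) = √(1394² − 365²) = 1345.4 m/s.
h = 0.0153 s × 365 × 1394 / (2 × 1345.4) = 2.89 m.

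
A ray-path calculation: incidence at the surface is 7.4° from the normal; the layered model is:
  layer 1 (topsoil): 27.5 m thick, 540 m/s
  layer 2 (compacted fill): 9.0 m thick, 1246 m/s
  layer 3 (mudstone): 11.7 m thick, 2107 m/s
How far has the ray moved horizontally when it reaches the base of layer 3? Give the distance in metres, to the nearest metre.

13 m

Ray parameter p = sin 7.4° / 540 m/s = 2.3851e-04 s/m.
Layer 1: θ = 7.40°; offset = 27.5·tan 7.40° = 3.572 m.
Layer 2: sin θ = p·1246 = 0.2972 → θ = 17.29°; offset = 9.0·tan 17.29° = 2.801 m.
Layer 3: sin θ = p·2107 = 0.5025 → θ = 30.17°; offset = 11.7·tan 30.17° = 6.801 m.
Total horizontal offset = 13.174 m.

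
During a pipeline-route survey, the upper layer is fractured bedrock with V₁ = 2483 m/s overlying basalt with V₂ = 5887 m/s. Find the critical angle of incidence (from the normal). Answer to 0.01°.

At critical incidence the refracted ray runs along the interface (θ₂ = 90°), so sin θ_c = V₁/V₂.
θ_c = arcsin(2483/5887) = arcsin 0.4218 = 24.95°.

24.95°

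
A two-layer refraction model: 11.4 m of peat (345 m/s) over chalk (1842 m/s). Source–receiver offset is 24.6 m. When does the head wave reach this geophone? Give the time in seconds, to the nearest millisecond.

0.078 s

t = x/V₂ + 2h·√(V₂²−V₁²)/(V₁V₂).
√(V₂²−V₁²) = √(1842²−345²) = 1809.4 m/s; delay term = 2·11.4·1809.4/(345·1842) = 0.06492 s.
t = 24.6/1842 + 0.06492 = 0.07827 s.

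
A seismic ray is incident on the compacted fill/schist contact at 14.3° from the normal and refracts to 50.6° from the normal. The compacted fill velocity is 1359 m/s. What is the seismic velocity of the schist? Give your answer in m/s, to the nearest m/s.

4252 m/s

sin 14.3° = 0.2470; sin 50.6° = 0.7727.
V₂ = V₁·(sin θ₂/sin θ₁) = 1359·(0.7727/0.2470) = 4251.62 m/s.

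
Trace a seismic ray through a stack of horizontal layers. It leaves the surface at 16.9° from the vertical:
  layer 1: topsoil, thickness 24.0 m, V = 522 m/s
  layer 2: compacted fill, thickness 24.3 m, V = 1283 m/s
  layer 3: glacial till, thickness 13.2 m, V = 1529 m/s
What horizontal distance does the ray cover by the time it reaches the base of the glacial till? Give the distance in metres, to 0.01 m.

p = sin θ₁/V₁ = sin 16.9°/522 = 5.5690e-04 s/m is conserved through the stack.
Layer 1: θ = 16.90°; offset = 24.0·tan 16.90° = 7.2918 m.
Layer 2: sin θ = p·1283 = 0.7145 → θ = 45.60°; offset = 24.3·tan 45.60° = 24.8165 m.
Layer 3: sin θ = p·1529 = 0.8515 → θ = 58.38°; offset = 13.2·tan 58.38° = 21.4356 m.
Summing the layer offsets gives 53.5439 m.

53.54 m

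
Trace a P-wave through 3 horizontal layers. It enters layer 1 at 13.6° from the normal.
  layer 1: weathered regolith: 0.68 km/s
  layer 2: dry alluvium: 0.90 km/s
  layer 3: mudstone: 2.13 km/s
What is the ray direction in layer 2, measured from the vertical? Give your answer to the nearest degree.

18°

Snell's law across each interface conserves sin θ / V, so sin θ_2 = V_2·sin θ₁/V₁.
sin θ_2 = 0.90 × sin 13.6° / 0.68 = 0.3112.
θ_2 = 18.13° from the vertical.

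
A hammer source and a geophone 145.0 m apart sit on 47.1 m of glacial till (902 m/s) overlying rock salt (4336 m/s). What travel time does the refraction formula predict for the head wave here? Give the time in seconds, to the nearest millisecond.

t = x/V₂ + 2h·√(V₂²−V₁²)/(V₁V₂).
√(V₂²−V₁²) = √(4336²−902²) = 4241.1 m/s; delay term = 2·47.1·4241.1/(902·4336) = 0.10215 s.
t = 145.0/4336 + 0.10215 = 0.13559 s.

0.136 s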